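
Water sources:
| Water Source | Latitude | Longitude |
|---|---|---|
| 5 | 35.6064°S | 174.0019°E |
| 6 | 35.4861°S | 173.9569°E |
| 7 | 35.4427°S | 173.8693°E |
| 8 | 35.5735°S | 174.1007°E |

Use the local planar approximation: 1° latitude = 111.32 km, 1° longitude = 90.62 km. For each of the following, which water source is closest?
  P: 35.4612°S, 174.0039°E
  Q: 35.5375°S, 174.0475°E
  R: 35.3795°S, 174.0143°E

P at 35.4612°S, 174.0039°E:
  5: 16.1647 km
  6: 5.0817 km
  7: 12.3701 km
  8: 15.2718 km
  → nearest: 6 (5.0817 km)
Q at 35.5375°S, 174.0475°E:
  5: 8.7123 km
  6: 10.0073 km
  7: 19.2910 km
  8: 6.2691 km
  → nearest: 8 (6.2691 km)
R at 35.3795°S, 174.0143°E:
  5: 25.2835 km
  6: 12.9567 km
  7: 14.9048 km
  8: 22.9716 km
  → nearest: 6 (12.9567 km)

P→6; Q→8; R→6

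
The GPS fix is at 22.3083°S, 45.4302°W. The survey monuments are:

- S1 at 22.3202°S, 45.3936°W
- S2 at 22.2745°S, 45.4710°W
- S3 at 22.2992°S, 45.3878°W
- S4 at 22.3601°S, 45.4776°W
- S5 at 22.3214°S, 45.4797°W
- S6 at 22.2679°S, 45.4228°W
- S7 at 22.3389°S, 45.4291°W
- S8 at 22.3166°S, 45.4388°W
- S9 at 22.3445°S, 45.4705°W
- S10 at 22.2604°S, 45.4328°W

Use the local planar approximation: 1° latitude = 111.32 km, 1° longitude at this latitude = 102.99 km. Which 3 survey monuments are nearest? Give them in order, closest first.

Distances from 22.3083°S, 45.4302°W:
S1: √((-0.0119·111.32)² + (0.0366·102.99)²) = √(1.754851 + 14.208633) = 3.9954 km
S2: √((0.0338·111.32)² + (-0.0408·102.99)²) = √(14.157279 + 17.656737) = 5.6404 km
S3: √((0.0091·111.32)² + (0.0424·102.99)²) = √(1.026193 + 19.068733) = 4.4827 km
S4: √((-0.0518·111.32)² + (-0.0474·102.99)²) = √(33.251092 + 23.831249) = 7.5553 km
S5: √((-0.0131·111.32)² + (-0.0495·102.99)²) = √(2.126616 + 25.989655) = 5.3025 km
S6: √((0.0404·111.32)² + (0.0074·102.99)²) = √(20.225959 + 0.580836) = 4.5614 km
S7: √((-0.0306·111.32)² + (0.0011·102.99)²) = √(11.603506 + 0.012834) = 3.4083 km
S8: √((-0.0083·111.32)² + (-0.0086·102.99)²) = √(0.853695 + 0.784489) = 1.2799 km
S9: √((-0.0362·111.32)² + (-0.0403·102.99)²) = √(16.239159 + 17.226625) = 5.7850 km
S10: √((0.0479·111.32)² + (-0.0026·102.99)²) = √(28.432655 + 0.071703) = 5.3389 km
Sorted: S8 (1.2799 km) < S7 (3.4083 km) < S1 (3.9954 km) < S3 (4.4827 km) < S6 (4.5614 km) < …

S8, S7, S1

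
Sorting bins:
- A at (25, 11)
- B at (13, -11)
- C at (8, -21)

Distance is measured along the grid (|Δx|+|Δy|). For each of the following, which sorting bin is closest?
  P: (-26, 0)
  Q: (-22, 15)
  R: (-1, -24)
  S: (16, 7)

P→B; Q→A; R→C; S→A

P at (-26, 0):
  A: |51| + |11| = 51 + 11 = 62
  B: |39| + |-11| = 39 + 11 = 50
  C: |34| + |-21| = 34 + 21 = 55
  → nearest: B (50)
Q at (-22, 15):
  A: |47| + |-4| = 47 + 4 = 51
  B: |35| + |-26| = 35 + 26 = 61
  C: |30| + |-36| = 30 + 36 = 66
  → nearest: A (51)
R at (-1, -24):
  A: |26| + |35| = 26 + 35 = 61
  B: |14| + |13| = 14 + 13 = 27
  C: |9| + |3| = 9 + 3 = 12
  → nearest: C (12)
S at (16, 7):
  A: |9| + |4| = 9 + 4 = 13
  B: |-3| + |-18| = 3 + 18 = 21
  C: |-8| + |-28| = 8 + 28 = 36
  → nearest: A (13)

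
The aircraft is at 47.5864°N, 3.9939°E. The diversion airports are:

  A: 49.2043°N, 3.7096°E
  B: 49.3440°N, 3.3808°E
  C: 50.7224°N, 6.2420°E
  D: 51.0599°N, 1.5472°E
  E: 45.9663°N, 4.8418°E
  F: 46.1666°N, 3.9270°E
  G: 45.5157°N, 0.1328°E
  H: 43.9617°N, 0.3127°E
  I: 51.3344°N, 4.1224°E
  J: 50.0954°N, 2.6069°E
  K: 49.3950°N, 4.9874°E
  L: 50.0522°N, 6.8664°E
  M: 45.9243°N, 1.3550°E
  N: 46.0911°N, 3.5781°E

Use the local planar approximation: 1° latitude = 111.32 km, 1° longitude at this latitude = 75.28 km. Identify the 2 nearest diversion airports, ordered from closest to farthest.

Distances from 47.5864°N, 3.9939°E:
A: √((1.6179·111.32)² + (-0.2843·75.28)²) = √(32437.677027 + 458.050056) = 181.3718 km
B: √((1.7576·111.32)² + (-0.6131·75.28)²) = √(38281.282858 + 2130.207224) = 201.0261 km
C: √((3.1360·111.32)² + (2.2481·75.28)²) = √(121870.474864 + 28641.151338) = 387.9583 km
D: √((3.4735·111.32)² + (-2.4467·75.28)²) = √(149513.704367 + 33925.063153) = 428.2975 km
E: √((-1.6201·111.32)² + (0.8479·75.28)²) = √(32525.953693 + 4074.257666) = 191.3118 km
F: √((-1.4198·111.32)² + (-0.0669·75.28)²) = √(24980.477694 + 25.363633) = 158.1324 km
G: √((-2.0707·111.32)² + (-3.8611·75.28)²) = √(53135.009471 + 84485.333016) = 370.9722 km
H: √((-3.6247·111.32)² + (-3.6812·75.28)²) = √(162813.544431 + 76795.902321) = 489.4992 km
I: √((3.7480·111.32)² + (0.1285·75.28)²) = √(174078.669933 + 93.576215) = 417.3395 km
J: √((2.5090·111.32)² + (-1.3870·75.28)²) = √(78009.540172 + 10902.149746) = 298.1806 km
K: √((1.8086·111.32)² + (0.9935·75.28)²) = √(40535.118628 + 5593.645815) = 214.7761 km
L: √((2.4658·111.32)² + (2.8725·75.28)²) = √(75346.327995 + 46760.516067) = 349.4379 km
M: √((-1.6621·111.32)² + (-2.6389·75.28)²) = √(34234.240264 + 39464.362082) = 271.4749 km
N: √((-1.4953·111.32)² + (-0.4158·75.28)²) = √(27707.864935 + 979.779144) = 169.3743 km
Sorted: F (158.1324 km) < N (169.3743 km) < A (181.3718 km) < E (191.3118 km) < …

F, N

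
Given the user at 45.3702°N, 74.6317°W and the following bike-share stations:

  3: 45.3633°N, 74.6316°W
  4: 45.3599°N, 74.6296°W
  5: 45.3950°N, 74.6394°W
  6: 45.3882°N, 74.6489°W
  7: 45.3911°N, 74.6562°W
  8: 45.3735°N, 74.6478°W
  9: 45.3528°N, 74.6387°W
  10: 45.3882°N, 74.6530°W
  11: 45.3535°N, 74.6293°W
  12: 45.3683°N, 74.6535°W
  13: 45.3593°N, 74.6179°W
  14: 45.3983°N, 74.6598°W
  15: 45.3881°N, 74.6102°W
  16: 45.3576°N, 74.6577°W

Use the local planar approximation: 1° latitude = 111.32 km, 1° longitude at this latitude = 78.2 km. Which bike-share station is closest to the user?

3

Distances from 45.3702°N, 74.6317°W:
3: 0.7681 km
4: 1.1583 km
5: 2.8256 km
6: 2.4133 km
7: 3.0139 km
8: 1.3115 km
9: 2.0128 km
10: 2.6057 km
11: 1.8685 km
12: 1.7178 km
13: 1.6239 km
14: 3.8228 km
15: 2.6072 km
16: 2.4701 km
Minimum: 3 at 0.7681 km.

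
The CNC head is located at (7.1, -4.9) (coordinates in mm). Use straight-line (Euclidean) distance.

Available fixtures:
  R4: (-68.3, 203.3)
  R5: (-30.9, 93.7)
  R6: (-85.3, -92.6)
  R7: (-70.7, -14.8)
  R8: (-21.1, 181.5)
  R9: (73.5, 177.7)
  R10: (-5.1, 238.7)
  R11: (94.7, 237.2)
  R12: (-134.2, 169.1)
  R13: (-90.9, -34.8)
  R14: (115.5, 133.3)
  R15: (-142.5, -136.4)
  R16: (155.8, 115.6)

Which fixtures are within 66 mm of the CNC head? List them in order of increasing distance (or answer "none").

none

Distances from (7.1, -4.9):
R4: √((-75.4)² + (208.2)²) = √(5685.160 + 43347.240) = 221.4 mm
R5: √((-38.0)² + (98.6)²) = √(1444.000 + 9721.960) = 105.7 mm
R6: √((-92.4)² + (-87.7)²) = √(8537.760 + 7691.290) = 127.4 mm
R7: √((-77.8)² + (-9.9)²) = √(6052.840 + 98.010) = 78.4 mm
R8: √((-28.2)² + (186.4)²) = √(795.240 + 34744.960) = 188.5 mm
R9: √((66.4)² + (182.6)²) = √(4408.960 + 33342.760) = 194.3 mm
R10: √((-12.2)² + (243.6)²) = √(148.840 + 59340.960) = 243.9 mm
R11: √((87.6)² + (242.1)²) = √(7673.760 + 58612.410) = 257.5 mm
R12: √((-141.3)² + (174.0)²) = √(19965.690 + 30276.000) = 224.1 mm
R13: √((-98.0)² + (-29.9)²) = √(9604.000 + 894.010) = 102.5 mm
R14: √((108.4)² + (138.2)²) = √(11750.560 + 19099.240) = 175.6 mm
R15: √((-149.6)² + (-131.5)²) = √(22380.160 + 17292.250) = 199.2 mm
R16: √((148.7)² + (120.5)²) = √(22111.690 + 14520.250) = 191.4 mm
Threshold 66 mm: none within range.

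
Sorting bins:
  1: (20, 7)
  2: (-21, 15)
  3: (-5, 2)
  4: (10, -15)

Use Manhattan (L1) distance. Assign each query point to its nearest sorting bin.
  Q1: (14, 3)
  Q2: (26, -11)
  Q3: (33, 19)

Q1 at (14, 3):
  1: |6| + |4| = 6 + 4 = 10
  2: |-35| + |12| = 35 + 12 = 47
  3: |-19| + |-1| = 19 + 1 = 20
  4: |-4| + |-18| = 4 + 18 = 22
  → nearest: 1 (10)
Q2 at (26, -11):
  1: |-6| + |18| = 6 + 18 = 24
  2: |-47| + |26| = 47 + 26 = 73
  3: |-31| + |13| = 31 + 13 = 44
  4: |-16| + |-4| = 16 + 4 = 20
  → nearest: 4 (20)
Q3 at (33, 19):
  1: |-13| + |-12| = 13 + 12 = 25
  2: |-54| + |-4| = 54 + 4 = 58
  3: |-38| + |-17| = 38 + 17 = 55
  4: |-23| + |-34| = 23 + 34 = 57
  → nearest: 1 (25)

Q1→1; Q2→4; Q3→1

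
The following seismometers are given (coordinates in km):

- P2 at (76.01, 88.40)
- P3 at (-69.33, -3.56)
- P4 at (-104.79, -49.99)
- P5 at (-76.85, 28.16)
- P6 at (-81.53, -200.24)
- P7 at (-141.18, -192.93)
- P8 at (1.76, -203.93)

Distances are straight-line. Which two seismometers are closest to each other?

Pairwise distances:
P2–P3: √((-145.34)² + (-91.96)²) = √(21123.7156 + 8456.6416) = 171.99 km
P2–P4: √((-180.80)² + (-138.39)²) = √(32688.6400 + 19151.7921) = 227.68 km
P2–P5: √((-152.86)² + (-60.24)²) = √(23366.1796 + 3628.8576) = 164.30 km
P2–P6: √((-157.54)² + (-288.64)²) = √(24818.8516 + 83313.0496) = 328.83 km
P2–P7: √((-217.19)² + (-281.33)²) = √(47171.4961 + 79146.5689) = 355.41 km
P2–P8: √((-74.25)² + (-292.33)²) = √(5513.0625 + 85456.8289) = 301.61 km
P3–P4: √((-35.46)² + (-46.43)²) = √(1257.4116 + 2155.7449) = 58.42 km
P3–P5: √((-7.52)² + (31.72)²) = √(56.5504 + 1006.1584) = 32.60 km
P3–P6: √((-12.20)² + (-196.68)²) = √(148.8400 + 38683.0224) = 197.06 km
P3–P7: √((-71.85)² + (-189.37)²) = √(5162.4225 + 35860.9969) = 202.54 km
P3–P8: √((71.09)² + (-200.37)²) = √(5053.7881 + 40148.1369) = 212.61 km
P4–P5: √((27.94)² + (78.15)²) = √(780.6436 + 6107.4225) = 82.99 km
P4–P6: √((23.26)² + (-150.25)²) = √(541.0276 + 22575.0625) = 152.04 km
P4–P7: √((-36.39)² + (-142.94)²) = √(1324.2321 + 20431.8436) = 147.50 km
P4–P8: √((106.55)² + (-153.94)²) = √(11352.9025 + 23697.5236) = 187.22 km
P5–P6: √((-4.68)² + (-228.40)²) = √(21.9024 + 52166.5600) = 228.45 km
P5–P7: √((-64.33)² + (-221.09)²) = √(4138.3489 + 48880.7881) = 230.26 km
P5–P8: √((78.61)² + (-232.09)²) = √(6179.5321 + 53865.7681) = 245.04 km
P6–P7: √((-59.65)² + (7.31)²) = √(3558.1225 + 53.4361) = 60.10 km
P6–P8: √((83.29)² + (-3.69)²) = √(6937.2241 + 13.6161) = 83.37 km
P7–P8: √((142.94)² + (-11.00)²) = √(20431.8436 + 121.0000) = 143.36 km
Closest pair: P3–P5 at 32.60 km.

P3 and P5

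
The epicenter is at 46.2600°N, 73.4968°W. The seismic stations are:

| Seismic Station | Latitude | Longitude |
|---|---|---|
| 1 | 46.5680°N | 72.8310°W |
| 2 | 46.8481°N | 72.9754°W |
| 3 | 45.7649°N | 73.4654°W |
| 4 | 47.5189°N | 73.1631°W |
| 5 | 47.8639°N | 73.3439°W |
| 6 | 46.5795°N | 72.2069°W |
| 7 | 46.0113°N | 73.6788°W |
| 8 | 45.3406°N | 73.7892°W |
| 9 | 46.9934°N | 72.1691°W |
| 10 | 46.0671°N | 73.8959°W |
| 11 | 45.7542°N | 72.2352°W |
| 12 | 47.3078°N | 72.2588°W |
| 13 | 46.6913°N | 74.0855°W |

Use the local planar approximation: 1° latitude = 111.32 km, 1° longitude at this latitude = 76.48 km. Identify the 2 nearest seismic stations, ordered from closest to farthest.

Distances from 46.2600°N, 73.4968°W:
1: 61.3877 km
2: 76.6558 km
3: 55.1668 km
4: 142.4457 km
5: 178.9287 km
6: 104.8672 km
7: 30.9875 km
8: 104.7622 km
9: 130.2932 km
10: 37.3200 km
11: 111.7144 km
12: 150.2327 km
13: 65.8204 km
Sorted: 7 (30.9875 km) < 10 (37.3200 km) < 3 (55.1668 km) < 1 (61.3877 km) < …

7, 10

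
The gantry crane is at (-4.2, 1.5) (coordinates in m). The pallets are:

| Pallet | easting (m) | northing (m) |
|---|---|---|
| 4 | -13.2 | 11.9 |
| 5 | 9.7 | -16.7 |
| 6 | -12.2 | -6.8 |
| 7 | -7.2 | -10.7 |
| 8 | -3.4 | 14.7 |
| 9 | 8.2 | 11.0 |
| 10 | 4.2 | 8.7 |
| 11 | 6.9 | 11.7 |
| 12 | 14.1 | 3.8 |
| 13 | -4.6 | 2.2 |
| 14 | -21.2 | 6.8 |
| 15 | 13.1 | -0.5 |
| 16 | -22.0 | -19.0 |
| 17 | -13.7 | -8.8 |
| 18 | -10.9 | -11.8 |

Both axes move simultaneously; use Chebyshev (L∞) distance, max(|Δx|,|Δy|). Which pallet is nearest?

Distances from (-4.2, 1.5):
4: max(|-9.0|, |10.4|) = 10.4 m
5: max(|13.9|, |-18.2|) = 18.2 m
6: max(|-8.0|, |-8.3|) = 8.3 m
7: max(|-3.0|, |-12.2|) = 12.2 m
8: max(|0.8|, |13.2|) = 13.2 m
9: max(|12.4|, |9.5|) = 12.4 m
10: max(|8.4|, |7.2|) = 8.4 m
11: max(|11.1|, |10.2|) = 11.1 m
12: max(|18.3|, |2.3|) = 18.3 m
13: max(|-0.4|, |0.7|) = 0.7 m
14: max(|-17.0|, |5.3|) = 17.0 m
15: max(|17.3|, |-2.0|) = 17.3 m
16: max(|-17.8|, |-20.5|) = 20.5 m
17: max(|-9.5|, |-10.3|) = 10.3 m
18: max(|-6.7|, |-13.3|) = 13.3 m
Minimum: 13 at 0.7 m.

13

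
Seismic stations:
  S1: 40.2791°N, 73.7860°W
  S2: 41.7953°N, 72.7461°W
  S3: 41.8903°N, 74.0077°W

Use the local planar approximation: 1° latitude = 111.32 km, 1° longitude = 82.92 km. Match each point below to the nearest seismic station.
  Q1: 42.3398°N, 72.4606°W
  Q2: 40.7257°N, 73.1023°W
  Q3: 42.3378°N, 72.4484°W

Q1 at 42.3398°N, 72.4606°W:
  S1: 254.3649 km
  S2: 65.0728 km
  S3: 137.6990 km
  → nearest: S2 (65.0728 km)
Q2 at 40.7257°N, 73.1023°W:
  S1: 75.4033 km
  S2: 122.6766 km
  S3: 149.8124 km
  → nearest: S1 (75.4033 km)
Q3 at 42.3378°N, 72.4484°W:
  S1: 254.6032 km
  S2: 65.2415 km
  S3: 138.5617 km
  → nearest: S2 (65.2415 km)

Q1→S2; Q2→S1; Q3→S2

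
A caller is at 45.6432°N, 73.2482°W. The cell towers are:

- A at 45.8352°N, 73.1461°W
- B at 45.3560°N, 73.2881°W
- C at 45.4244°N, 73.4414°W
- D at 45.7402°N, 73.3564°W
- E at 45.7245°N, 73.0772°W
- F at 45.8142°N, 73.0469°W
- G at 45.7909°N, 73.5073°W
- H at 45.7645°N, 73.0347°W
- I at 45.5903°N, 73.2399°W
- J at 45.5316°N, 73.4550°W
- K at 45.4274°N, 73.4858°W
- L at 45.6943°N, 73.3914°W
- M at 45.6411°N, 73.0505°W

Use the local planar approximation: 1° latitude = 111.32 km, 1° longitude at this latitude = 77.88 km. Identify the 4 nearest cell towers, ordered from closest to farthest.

I, L, D, M

Distances from 45.6432°N, 73.2482°W:
A: 22.8046 km
B: 32.1218 km
C: 28.6295 km
D: 13.6969 km
E: 16.1017 km
F: 24.6604 km
G: 26.0292 km
H: 21.4197 km
I: 5.9242 km
J: 20.3403 km
K: 30.3234 km
L: 12.5194 km
M: 15.3987 km
Sorted: I (5.9242 km) < L (12.5194 km) < D (13.6969 km) < M (15.3987 km) < E (16.1017 km) < J (20.3403 km) < …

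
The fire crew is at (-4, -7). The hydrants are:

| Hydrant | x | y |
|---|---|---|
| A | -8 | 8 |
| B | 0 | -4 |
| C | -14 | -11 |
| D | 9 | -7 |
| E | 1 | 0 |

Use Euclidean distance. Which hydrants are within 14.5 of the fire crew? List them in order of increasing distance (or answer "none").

Distances from (-4, -7):
A: √((-4)² + (15)²) = √(16.000 + 225.000) = 15.5
B: √((4)² + (3)²) = √(16.000 + 9.000) = 5.0
C: √((-10)² + (-4)²) = √(100.000 + 16.000) = 10.8
D: √((13)² + (0)²) = √(169.000 + 0.000) = 13.0
E: √((5)² + (7)²) = √(25.000 + 49.000) = 8.6
Threshold 14.5: B (5.0), E (8.6), C (10.8), D (13.0) are within range.

B, E, C, D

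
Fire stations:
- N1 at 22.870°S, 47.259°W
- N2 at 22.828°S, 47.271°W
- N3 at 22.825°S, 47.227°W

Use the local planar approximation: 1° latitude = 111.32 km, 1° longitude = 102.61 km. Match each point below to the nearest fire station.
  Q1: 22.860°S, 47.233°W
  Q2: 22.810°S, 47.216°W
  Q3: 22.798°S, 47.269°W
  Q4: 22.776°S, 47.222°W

Q1→N1; Q2→N3; Q3→N2; Q4→N3

Q1 at 22.860°S, 47.233°W:
  N1: 2.891 km
  N2: 5.281 km
  N3: 3.945 km
  → nearest: N1 (2.891 km)
Q2 at 22.810°S, 47.216°W:
  N1: 8.005 km
  N2: 5.989 km
  N3: 2.015 km
  → nearest: N3 (2.015 km)
Q3 at 22.798°S, 47.269°W:
  N1: 8.080 km
  N2: 3.346 km
  N3: 5.254 km
  → nearest: N2 (3.346 km)
Q4 at 22.776°S, 47.222°W:
  N1: 11.132 km
  N2: 7.667 km
  N3: 5.479 km
  → nearest: N3 (5.479 km)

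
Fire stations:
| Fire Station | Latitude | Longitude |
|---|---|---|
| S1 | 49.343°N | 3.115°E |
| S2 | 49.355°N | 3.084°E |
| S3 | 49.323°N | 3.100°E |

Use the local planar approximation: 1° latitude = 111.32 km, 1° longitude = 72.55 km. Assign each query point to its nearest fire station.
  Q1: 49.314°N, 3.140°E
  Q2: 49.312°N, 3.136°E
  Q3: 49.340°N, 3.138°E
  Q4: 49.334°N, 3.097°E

Q1 at 49.314°N, 3.140°E:
  S1: 3.703 km
  S2: 6.110 km
  S3: 3.070 km
  → nearest: S3 (3.070 km)
Q2 at 49.312°N, 3.136°E:
  S1: 3.772 km
  S2: 6.095 km
  S3: 2.885 km
  → nearest: S3 (2.885 km)
Q3 at 49.340°N, 3.138°E:
  S1: 1.702 km
  S2: 4.259 km
  S3: 3.344 km
  → nearest: S1 (1.702 km)
Q4 at 49.334°N, 3.097°E:
  S1: 1.646 km
  S2: 2.521 km
  S3: 1.244 km
  → nearest: S3 (1.244 km)

Q1→S3; Q2→S3; Q3→S1; Q4→S3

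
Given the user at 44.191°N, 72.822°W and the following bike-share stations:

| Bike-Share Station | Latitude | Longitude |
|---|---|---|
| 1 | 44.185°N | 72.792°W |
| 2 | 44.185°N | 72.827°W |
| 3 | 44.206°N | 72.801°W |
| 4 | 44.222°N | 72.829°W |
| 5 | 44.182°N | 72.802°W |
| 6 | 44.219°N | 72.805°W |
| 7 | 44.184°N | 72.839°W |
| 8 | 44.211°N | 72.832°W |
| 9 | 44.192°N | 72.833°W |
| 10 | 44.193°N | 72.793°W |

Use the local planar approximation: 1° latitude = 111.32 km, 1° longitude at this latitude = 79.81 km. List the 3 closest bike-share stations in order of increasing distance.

2, 9, 7

Distances from 44.191°N, 72.822°W:
1: 2.486 km
2: 0.778 km
3: 2.366 km
4: 3.496 km
5: 1.885 km
6: 3.399 km
7: 1.565 km
8: 2.365 km
9: 0.885 km
10: 2.325 km
Sorted: 2 (0.778 km) < 9 (0.885 km) < 7 (1.565 km) < 5 (1.885 km) < 10 (2.325 km) < …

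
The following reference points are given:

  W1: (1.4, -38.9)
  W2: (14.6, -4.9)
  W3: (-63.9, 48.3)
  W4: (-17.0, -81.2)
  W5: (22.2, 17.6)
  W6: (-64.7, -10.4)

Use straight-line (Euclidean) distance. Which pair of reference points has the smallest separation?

W2 and W5

Pairwise distances:
W2–W5: √((7.6)² + (22.5)²) = √(57.760 + 506.250) = 23.7
W1–W2: √((13.2)² + (34.0)²) = √(174.240 + 1156.000) = 36.5
W1–W4: √((-18.4)² + (-42.3)²) = √(338.560 + 1789.290) = 46.1
W3–W6: √((-0.8)² + (-58.7)²) = √(0.640 + 3445.690) = 58.7
W1–W5: √((20.8)² + (56.5)²) = √(432.640 + 3192.250) = 60.2
W1–W6: √((-66.1)² + (28.5)²) = √(4369.210 + 812.250) = 72.0
W2–W6: √((-79.3)² + (-5.5)²) = √(6288.490 + 30.250) = 79.5
W2–W4: √((-31.6)² + (-76.3)²) = √(998.560 + 5821.690) = 82.6
W4–W6: √((-47.7)² + (70.8)²) = √(2275.290 + 5012.640) = 85.4
W5–W6: √((-86.9)² + (-28.0)²) = √(7551.610 + 784.000) = 91.3
W3–W5: √((86.1)² + (-30.7)²) = √(7413.210 + 942.490) = 91.4
W2–W3: √((-78.5)² + (53.2)²) = √(6162.250 + 2830.240) = 94.8
W4–W5: √((39.2)² + (98.8)²) = √(1536.640 + 9761.440) = 106.3
W1–W3: √((-65.3)² + (87.2)²) = √(4264.090 + 7603.840) = 108.9
W3–W4: √((46.9)² + (-129.5)²) = √(2199.610 + 16770.250) = 137.7
Closest pair: W2–W5 at 23.7.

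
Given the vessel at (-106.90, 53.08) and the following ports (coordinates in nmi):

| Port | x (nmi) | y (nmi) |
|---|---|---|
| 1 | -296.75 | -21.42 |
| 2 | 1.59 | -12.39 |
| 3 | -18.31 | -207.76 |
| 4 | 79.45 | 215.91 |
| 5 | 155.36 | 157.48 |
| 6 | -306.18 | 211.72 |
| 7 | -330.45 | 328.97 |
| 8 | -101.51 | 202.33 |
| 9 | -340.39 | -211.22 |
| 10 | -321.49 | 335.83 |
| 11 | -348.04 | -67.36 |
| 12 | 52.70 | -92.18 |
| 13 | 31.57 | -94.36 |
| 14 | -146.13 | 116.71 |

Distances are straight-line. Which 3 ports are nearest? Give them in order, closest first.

Distances from (-106.90, 53.08):
1: 203.94 nmi
2: 126.71 nmi
3: 275.47 nmi
4: 247.47 nmi
5: 282.28 nmi
6: 254.71 nmi
7: 355.09 nmi
8: 149.35 nmi
9: 352.66 nmi
10: 354.96 nmi
11: 269.54 nmi
12: 215.81 nmi
13: 202.27 nmi
14: 74.75 nmi
Sorted: 14 (74.75 nmi) < 2 (126.71 nmi) < 8 (149.35 nmi) < 13 (202.27 nmi) < 1 (203.94 nmi) < …

14, 2, 8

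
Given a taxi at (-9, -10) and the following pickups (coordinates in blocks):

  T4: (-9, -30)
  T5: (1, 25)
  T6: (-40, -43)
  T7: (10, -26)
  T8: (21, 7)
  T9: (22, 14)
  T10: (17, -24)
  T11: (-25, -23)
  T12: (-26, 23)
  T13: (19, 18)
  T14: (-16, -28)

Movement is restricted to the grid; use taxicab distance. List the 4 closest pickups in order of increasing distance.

Distances from (-9, -10):
T4: |0| + |-20| = 0 + 20 = 20 blocks
T5: |10| + |35| = 10 + 35 = 45 blocks
T6: |-31| + |-33| = 31 + 33 = 64 blocks
T7: |19| + |-16| = 19 + 16 = 35 blocks
T8: |30| + |17| = 30 + 17 = 47 blocks
T9: |31| + |24| = 31 + 24 = 55 blocks
T10: |26| + |-14| = 26 + 14 = 40 blocks
T11: |-16| + |-13| = 16 + 13 = 29 blocks
T12: |-17| + |33| = 17 + 33 = 50 blocks
T13: |28| + |28| = 28 + 28 = 56 blocks
T14: |-7| + |-18| = 7 + 18 = 25 blocks
Sorted: T4 (20 blocks) < T14 (25 blocks) < T11 (29 blocks) < T7 (35 blocks) < T10 (40 blocks) < T5 (45 blocks) < …

T4, T14, T11, T7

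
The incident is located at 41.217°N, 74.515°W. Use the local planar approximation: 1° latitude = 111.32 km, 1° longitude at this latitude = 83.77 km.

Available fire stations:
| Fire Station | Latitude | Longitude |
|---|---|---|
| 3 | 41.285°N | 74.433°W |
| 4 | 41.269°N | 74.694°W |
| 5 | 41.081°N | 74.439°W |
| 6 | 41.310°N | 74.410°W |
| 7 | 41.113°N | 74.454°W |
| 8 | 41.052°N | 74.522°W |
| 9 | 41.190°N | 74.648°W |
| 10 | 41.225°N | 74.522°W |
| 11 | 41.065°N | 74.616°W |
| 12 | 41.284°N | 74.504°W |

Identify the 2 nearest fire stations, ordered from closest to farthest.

Distances from 41.217°N, 74.515°W:
3: √((0.068·111.32)² + (0.082·83.77)²) = √(57.30127 + 47.18508) = 10.222 km
4: √((0.052·111.32)² + (-0.179·83.77)²) = √(33.50835 + 224.84493) = 16.073 km
5: √((-0.136·111.32)² + (0.076·83.77)²) = √(229.20507 + 40.53258) = 16.424 km
6: √((0.093·111.32)² + (0.105·83.77)²) = √(107.17964 + 77.36698) = 13.585 km
7: √((-0.104·111.32)² + (0.061·83.77)²) = √(134.03341 + 26.11179) = 12.655 km
8: √((-0.165·111.32)² + (-0.007·83.77)²) = √(337.37608 + 0.34385) = 18.377 km
9: √((-0.027·111.32)² + (-0.133·83.77)²) = √(9.03387 + 124.13102) = 11.540 km
10: √((0.008·111.32)² + (-0.007·83.77)²) = √(0.79310 + 0.34385) = 1.066 km
11: √((-0.152·111.32)² + (-0.101·83.77)²) = √(286.30806 + 71.58463) = 18.918 km
12: √((0.067·111.32)² + (0.011·83.77)²) = √(55.62833 + 0.84911) = 7.515 km
Sorted: 10 (1.066 km) < 12 (7.515 km) < 3 (10.222 km) < 9 (11.540 km) < …

10, 12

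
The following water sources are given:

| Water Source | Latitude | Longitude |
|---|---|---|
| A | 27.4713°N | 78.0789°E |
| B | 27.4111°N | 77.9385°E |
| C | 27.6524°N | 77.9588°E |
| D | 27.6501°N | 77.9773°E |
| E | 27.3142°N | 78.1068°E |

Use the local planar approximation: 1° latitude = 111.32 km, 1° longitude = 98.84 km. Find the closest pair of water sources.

C and D

Pairwise distances:
A–B: √((-0.0602·111.32)² + (-0.1404·98.84)²) = √(44.909620 + 192.574904) = 15.4105 km
A–C: √((0.1811·111.32)² + (-0.1201·98.84)²) = √(406.427697 + 140.913139) = 23.3953 km
A–D: √((0.1788·111.32)² + (-0.1016·98.84)²) = √(396.169853 + 100.844656) = 22.2938 km
A–E: √((-0.1571·111.32)² + (0.0279·98.84)²) = √(305.843155 + 7.604556) = 17.7045 km
B–C: √((0.2413·111.32)² + (0.0203·98.84)²) = √(721.541042 + 4.025850) = 26.9363 km
B–D: √((0.2390·111.32)² + (0.0388·98.84)²) = √(707.851566 + 14.707164) = 26.8805 km
B–E: √((-0.0969·111.32)² + (0.1683·98.84)²) = √(116.357384 + 276.715639) = 19.8261 km
C–D: √((-0.0023·111.32)² + (0.0185·98.84)²) = √(0.065554 + 3.343559) = 1.8464 km
C–E: √((-0.3382·111.32)² + (0.1480·98.84)²) = √(1417.403830 + 213.987746) = 40.3905 km
D–E: √((-0.3359·111.32)² + (0.1295·98.84)²) = √(1398.190680 + 163.834368) = 39.5225 km
Closest pair: C–D at 1.8464 km.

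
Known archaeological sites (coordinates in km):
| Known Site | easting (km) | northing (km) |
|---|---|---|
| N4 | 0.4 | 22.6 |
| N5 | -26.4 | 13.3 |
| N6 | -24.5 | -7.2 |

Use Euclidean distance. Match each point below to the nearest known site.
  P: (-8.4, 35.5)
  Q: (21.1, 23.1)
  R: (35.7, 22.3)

P→N4; Q→N4; R→N4

P at (-8.4, 35.5):
  N4: 15.6 km
  N5: 28.6 km
  N6: 45.6 km
  → nearest: N4 (15.6 km)
Q at (21.1, 23.1):
  N4: 20.7 km
  N5: 48.5 km
  N6: 54.7 km
  → nearest: N4 (20.7 km)
R at (35.7, 22.3):
  N4: 35.3 km
  N5: 62.7 km
  N6: 67.0 km
  → nearest: N4 (35.3 km)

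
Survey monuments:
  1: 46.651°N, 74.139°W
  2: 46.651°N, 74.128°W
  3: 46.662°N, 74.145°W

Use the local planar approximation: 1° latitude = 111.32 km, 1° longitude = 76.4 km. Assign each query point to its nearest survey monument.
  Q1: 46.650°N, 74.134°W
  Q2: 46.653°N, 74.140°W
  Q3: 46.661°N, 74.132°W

Q1→1; Q2→1; Q3→3

Q1 at 46.650°N, 74.134°W:
  1: √((0.001·111.32)² + (-0.005·76.4)²) = √(0.01239 + 0.14592) = 0.398 km
  2: √((0.001·111.32)² + (0.006·76.4)²) = √(0.01239 + 0.21013) = 0.472 km
  3: √((0.012·111.32)² + (-0.011·76.4)²) = √(1.78447 + 0.70627) = 1.578 km
  → nearest: 1 (0.398 km)
Q2 at 46.653°N, 74.140°W:
  1: √((-0.002·111.32)² + (0.001·76.4)²) = √(0.04957 + 0.00584) = 0.235 km
  2: √((-0.002·111.32)² + (0.012·76.4)²) = √(0.04957 + 0.84052) = 0.943 km
  3: √((0.009·111.32)² + (-0.005·76.4)²) = √(1.00376 + 0.14592) = 1.072 km
  → nearest: 1 (0.235 km)
Q3 at 46.661°N, 74.132°W:
  1: √((-0.010·111.32)² + (-0.007·76.4)²) = √(1.23921 + 0.28601) = 1.235 km
  2: √((-0.010·111.32)² + (0.004·76.4)²) = √(1.23921 + 0.09339) = 1.154 km
  3: √((0.001·111.32)² + (-0.013·76.4)²) = √(0.01239 + 0.98645) = 0.999 km
  → nearest: 3 (0.999 km)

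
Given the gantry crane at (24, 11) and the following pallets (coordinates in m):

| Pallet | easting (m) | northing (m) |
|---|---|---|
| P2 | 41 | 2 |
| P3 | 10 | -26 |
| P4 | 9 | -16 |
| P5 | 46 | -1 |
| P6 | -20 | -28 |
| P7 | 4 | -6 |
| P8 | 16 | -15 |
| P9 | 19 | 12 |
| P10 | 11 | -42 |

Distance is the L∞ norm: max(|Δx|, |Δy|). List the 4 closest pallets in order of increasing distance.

Distances from (24, 11):
P2: 17 m
P3: 37 m
P4: 27 m
P5: 22 m
P6: 44 m
P7: 20 m
P8: 26 m
P9: 5 m
P10: 53 m
Sorted: P9 (5 m) < P2 (17 m) < P7 (20 m) < P5 (22 m) < P8 (26 m) < P4 (27 m) < …

P9, P2, P7, P5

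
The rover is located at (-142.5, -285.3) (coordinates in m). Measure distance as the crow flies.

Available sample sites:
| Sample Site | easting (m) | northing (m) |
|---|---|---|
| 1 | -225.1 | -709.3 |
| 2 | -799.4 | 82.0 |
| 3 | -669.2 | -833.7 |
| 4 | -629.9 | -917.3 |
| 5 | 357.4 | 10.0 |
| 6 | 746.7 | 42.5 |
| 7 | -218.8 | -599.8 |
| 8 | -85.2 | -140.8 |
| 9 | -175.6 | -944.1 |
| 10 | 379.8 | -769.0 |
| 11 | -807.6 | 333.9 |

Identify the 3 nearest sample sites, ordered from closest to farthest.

8, 7, 1

Distances from (-142.5, -285.3):
1: √((-82.6)² + (-424.0)²) = √(6822.760 + 179776.000) = 432.0 m
2: √((-656.9)² + (367.3)²) = √(431517.610 + 134909.290) = 752.6 m
3: √((-526.7)² + (-548.4)²) = √(277412.890 + 300742.560) = 760.4 m
4: √((-487.4)² + (-632.0)²) = √(237558.760 + 399424.000) = 798.1 m
5: √((499.9)² + (295.3)²) = √(249900.010 + 87202.090) = 580.6 m
6: √((889.2)² + (327.8)²) = √(790676.640 + 107452.840) = 947.7 m
7: √((-76.3)² + (-314.5)²) = √(5821.690 + 98910.250) = 323.6 m
8: √((57.3)² + (144.5)²) = √(3283.290 + 20880.250) = 155.4 m
9: √((-33.1)² + (-658.8)²) = √(1095.610 + 434017.440) = 659.6 m
10: √((522.3)² + (-483.7)²) = √(272797.290 + 233965.690) = 711.9 m
11: √((-665.1)² + (619.2)²) = √(442358.010 + 383408.640) = 908.7 m
Sorted: 8 (155.4 m) < 7 (323.6 m) < 1 (432.0 m) < 5 (580.6 m) < 9 (659.6 m) < …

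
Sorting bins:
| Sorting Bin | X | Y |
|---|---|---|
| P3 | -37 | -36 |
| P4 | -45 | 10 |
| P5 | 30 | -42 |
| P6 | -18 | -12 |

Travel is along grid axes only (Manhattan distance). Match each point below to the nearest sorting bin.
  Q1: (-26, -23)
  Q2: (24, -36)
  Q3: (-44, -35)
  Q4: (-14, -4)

Q1 at (-26, -23):
  P3: |-11| + |-13| = 11 + 13 = 24
  P4: |-19| + |33| = 19 + 33 = 52
  P5: |56| + |-19| = 56 + 19 = 75
  P6: |8| + |11| = 8 + 11 = 19
  → nearest: P6 (19)
Q2 at (24, -36):
  P3: |-61| + |0| = 61 + 0 = 61
  P4: |-69| + |46| = 69 + 46 = 115
  P5: |6| + |-6| = 6 + 6 = 12
  P6: |-42| + |24| = 42 + 24 = 66
  → nearest: P5 (12)
Q3 at (-44, -35):
  P3: |7| + |-1| = 7 + 1 = 8
  P4: |-1| + |45| = 1 + 45 = 46
  P5: |74| + |-7| = 74 + 7 = 81
  P6: |26| + |23| = 26 + 23 = 49
  → nearest: P3 (8)
Q4 at (-14, -4):
  P3: |-23| + |-32| = 23 + 32 = 55
  P4: |-31| + |14| = 31 + 14 = 45
  P5: |44| + |-38| = 44 + 38 = 82
  P6: |-4| + |-8| = 4 + 8 = 12
  → nearest: P6 (12)

Q1→P6; Q2→P5; Q3→P3; Q4→P6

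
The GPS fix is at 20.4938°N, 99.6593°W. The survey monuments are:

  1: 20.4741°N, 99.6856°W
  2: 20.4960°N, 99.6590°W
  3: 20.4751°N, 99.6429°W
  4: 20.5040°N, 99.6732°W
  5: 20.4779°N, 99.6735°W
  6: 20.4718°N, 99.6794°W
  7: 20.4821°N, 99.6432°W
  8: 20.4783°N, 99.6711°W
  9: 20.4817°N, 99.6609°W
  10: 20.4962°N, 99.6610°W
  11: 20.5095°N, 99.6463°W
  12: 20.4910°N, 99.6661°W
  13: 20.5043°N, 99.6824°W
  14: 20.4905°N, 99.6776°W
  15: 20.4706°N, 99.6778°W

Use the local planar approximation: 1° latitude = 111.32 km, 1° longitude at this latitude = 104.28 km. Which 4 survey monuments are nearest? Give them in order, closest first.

2, 10, 12, 9

Distances from 20.4938°N, 99.6593°W:
1: √((-0.0197·111.32)² + (-0.0263·104.28)²) = √(4.809267 + 7.521657) = 3.5115 km
2: √((0.0022·111.32)² + (0.0003·104.28)²) = √(0.059978 + 0.000979) = 0.2469 km
3: √((-0.0187·111.32)² + (0.0164·104.28)²) = √(4.333408 + 2.924757) = 2.6941 km
4: √((0.0102·111.32)² + (-0.0139·104.28)²) = √(1.289278 + 2.101027) = 1.8413 km
5: √((-0.0159·111.32)² + (-0.0142·104.28)²) = √(3.132858 + 2.192698) = 2.3077 km
6: √((-0.0220·111.32)² + (-0.0201·104.28)²) = √(5.997797 + 4.393333) = 3.2235 km
7: √((-0.0117·111.32)² + (0.0161·104.28)²) = √(1.696360 + 2.818732) = 2.1249 km
8: √((-0.0155·111.32)² + (-0.0118·104.28)²) = √(2.977212 + 1.514140) = 2.1193 km
9: √((-0.0121·111.32)² + (-0.0016·104.28)²) = √(1.814334 + 0.027838) = 1.3573 km
10: √((0.0024·111.32)² + (-0.0017·104.28)²) = √(0.071379 + 0.031427) = 0.3206 km
11: √((0.0157·111.32)² + (0.0130·104.28)²) = √(3.054539 + 1.837760) = 2.2119 km
12: √((-0.0028·111.32)² + (-0.0068·104.28)²) = √(0.097154 + 0.502828) = 0.7746 km
13: √((0.0105·111.32)² + (-0.0231·104.28)²) = √(1.366234 + 5.802645) = 2.6775 km
14: √((-0.0033·111.32)² + (-0.0183·104.28)²) = √(0.134950 + 3.641700) = 1.9434 km
15: √((-0.0232·111.32)² + (-0.0185·104.28)²) = √(6.669947 + 3.721735) = 3.2236 km
Sorted: 2 (0.2469 km) < 10 (0.3206 km) < 12 (0.7746 km) < 9 (1.3573 km) < 4 (1.8413 km) < 14 (1.9434 km) < …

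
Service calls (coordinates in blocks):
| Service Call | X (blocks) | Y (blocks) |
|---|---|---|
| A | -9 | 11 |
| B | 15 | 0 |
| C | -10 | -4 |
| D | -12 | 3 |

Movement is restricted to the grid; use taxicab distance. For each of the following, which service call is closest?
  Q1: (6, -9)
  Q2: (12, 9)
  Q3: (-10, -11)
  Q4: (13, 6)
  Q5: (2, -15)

Q1 at (6, -9):
  A: |-15| + |20| = 15 + 20 = 35 blocks
  B: |9| + |9| = 9 + 9 = 18 blocks
  C: |-16| + |5| = 16 + 5 = 21 blocks
  D: |-18| + |12| = 18 + 12 = 30 blocks
  → nearest: B (18 blocks)
Q2 at (12, 9):
  A: |-21| + |2| = 21 + 2 = 23 blocks
  B: |3| + |-9| = 3 + 9 = 12 blocks
  C: |-22| + |-13| = 22 + 13 = 35 blocks
  D: |-24| + |-6| = 24 + 6 = 30 blocks
  → nearest: B (12 blocks)
Q3 at (-10, -11):
  A: |1| + |22| = 1 + 22 = 23 blocks
  B: |25| + |11| = 25 + 11 = 36 blocks
  C: |0| + |7| = 0 + 7 = 7 blocks
  D: |-2| + |14| = 2 + 14 = 16 blocks
  → nearest: C (7 blocks)
Q4 at (13, 6):
  A: |-22| + |5| = 22 + 5 = 27 blocks
  B: |2| + |-6| = 2 + 6 = 8 blocks
  C: |-23| + |-10| = 23 + 10 = 33 blocks
  D: |-25| + |-3| = 25 + 3 = 28 blocks
  → nearest: B (8 blocks)
Q5 at (2, -15):
  A: |-11| + |26| = 11 + 26 = 37 blocks
  B: |13| + |15| = 13 + 15 = 28 blocks
  C: |-12| + |11| = 12 + 11 = 23 blocks
  D: |-14| + |18| = 14 + 18 = 32 blocks
  → nearest: C (23 blocks)

Q1→B; Q2→B; Q3→C; Q4→B; Q5→C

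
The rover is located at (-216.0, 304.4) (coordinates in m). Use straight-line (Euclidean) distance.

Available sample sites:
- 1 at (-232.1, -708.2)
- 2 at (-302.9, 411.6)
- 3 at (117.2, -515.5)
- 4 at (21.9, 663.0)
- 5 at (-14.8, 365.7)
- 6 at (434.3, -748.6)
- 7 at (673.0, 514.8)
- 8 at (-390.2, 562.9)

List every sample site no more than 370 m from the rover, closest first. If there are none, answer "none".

2, 5, 8

Distances from (-216.0, 304.4):
1: 1012.7 m
2: 138.0 m
3: 885.0 m
4: 430.3 m
5: 210.3 m
6: 1237.6 m
7: 913.6 m
8: 311.7 m
Threshold 370 m: 2 (138.0 m), 5 (210.3 m), 8 (311.7 m) are within range.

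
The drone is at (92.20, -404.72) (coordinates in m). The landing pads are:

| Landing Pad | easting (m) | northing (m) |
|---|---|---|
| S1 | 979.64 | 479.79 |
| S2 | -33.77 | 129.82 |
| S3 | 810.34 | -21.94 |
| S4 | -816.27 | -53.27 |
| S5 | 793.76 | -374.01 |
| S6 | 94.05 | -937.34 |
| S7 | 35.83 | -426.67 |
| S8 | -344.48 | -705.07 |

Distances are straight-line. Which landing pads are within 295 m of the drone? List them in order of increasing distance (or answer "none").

S7

Distances from (92.20, -404.72):
S1: 1252.96 m
S2: 549.18 m
S3: 813.78 m
S4: 974.08 m
S5: 702.23 m
S6: 532.62 m
S7: 60.49 m
S8: 530.00 m
Threshold 295 m: S7 (60.49 m) is within range.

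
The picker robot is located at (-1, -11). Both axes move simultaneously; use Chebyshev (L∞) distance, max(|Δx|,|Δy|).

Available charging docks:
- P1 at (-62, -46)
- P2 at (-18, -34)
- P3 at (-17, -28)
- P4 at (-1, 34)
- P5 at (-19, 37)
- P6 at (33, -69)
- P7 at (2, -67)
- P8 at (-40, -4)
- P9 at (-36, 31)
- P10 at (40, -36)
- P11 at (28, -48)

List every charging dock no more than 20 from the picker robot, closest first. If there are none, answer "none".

Distances from (-1, -11):
P1: 61
P2: 23
P3: 17
P4: 45
P5: 48
P6: 58
P7: 56
P8: 39
P9: 42
P10: 41
P11: 37
Threshold 20: P3 (17) is within range.

P3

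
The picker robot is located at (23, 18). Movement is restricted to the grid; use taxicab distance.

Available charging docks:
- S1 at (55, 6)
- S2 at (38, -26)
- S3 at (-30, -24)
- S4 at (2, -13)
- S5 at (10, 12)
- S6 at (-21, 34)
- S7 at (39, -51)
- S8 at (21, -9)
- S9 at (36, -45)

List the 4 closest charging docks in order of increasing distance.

Distances from (23, 18):
S1: 44
S2: 59
S3: 95
S4: 52
S5: 19
S6: 60
S7: 85
S8: 29
S9: 76
Sorted: S5 (19) < S8 (29) < S1 (44) < S4 (52) < S2 (59) < S6 (60) < …

S5, S8, S1, S4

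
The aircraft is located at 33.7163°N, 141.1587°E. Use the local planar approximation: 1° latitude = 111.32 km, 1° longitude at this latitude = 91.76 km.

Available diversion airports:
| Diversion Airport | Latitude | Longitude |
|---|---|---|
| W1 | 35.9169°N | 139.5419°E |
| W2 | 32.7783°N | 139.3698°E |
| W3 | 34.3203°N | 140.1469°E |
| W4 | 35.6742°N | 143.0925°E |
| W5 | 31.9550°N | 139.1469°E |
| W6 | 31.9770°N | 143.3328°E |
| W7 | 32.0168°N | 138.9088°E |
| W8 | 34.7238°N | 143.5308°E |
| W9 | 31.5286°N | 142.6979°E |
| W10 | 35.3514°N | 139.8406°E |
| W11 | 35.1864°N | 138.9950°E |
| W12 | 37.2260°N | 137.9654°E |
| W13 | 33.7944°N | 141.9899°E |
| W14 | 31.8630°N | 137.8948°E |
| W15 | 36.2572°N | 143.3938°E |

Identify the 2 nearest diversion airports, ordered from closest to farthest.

W13, W3

Distances from 33.7163°N, 141.1587°E:
W1: 286.3925 km
W2: 194.5461 km
W3: 114.6326 km
W4: 281.0527 km
W5: 269.2969 km
W6: 278.0048 km
W7: 280.0253 km
W8: 244.8597 km
W9: 281.5263 km
W10: 218.5398 km
W11: 257.2944 km
W12: 488.3702 km
W13: 76.7648 km
W14: 363.6772 km
W15: 349.3835 km
Sorted: W13 (76.7648 km) < W3 (114.6326 km) < W2 (194.5461 km) < W10 (218.5398 km) < …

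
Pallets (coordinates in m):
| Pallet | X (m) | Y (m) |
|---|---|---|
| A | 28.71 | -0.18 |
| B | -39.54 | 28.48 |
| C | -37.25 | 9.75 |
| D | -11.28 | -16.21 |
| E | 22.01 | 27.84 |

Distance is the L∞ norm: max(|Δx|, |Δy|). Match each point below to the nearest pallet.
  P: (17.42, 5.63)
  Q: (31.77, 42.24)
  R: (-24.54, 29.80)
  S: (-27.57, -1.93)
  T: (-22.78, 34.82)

P→A; Q→E; R→B; S→C; T→B

P at (17.42, 5.63):
  A: max(|11.29|, |-5.81|) = 11.29 m
  B: max(|-56.96|, |22.85|) = 56.96 m
  C: max(|-54.67|, |4.12|) = 54.67 m
  D: max(|-28.70|, |-21.84|) = 28.70 m
  E: max(|4.59|, |22.21|) = 22.21 m
  → nearest: A (11.29 m)
Q at (31.77, 42.24):
  A: max(|-3.06|, |-42.42|) = 42.42 m
  B: max(|-71.31|, |-13.76|) = 71.31 m
  C: max(|-69.02|, |-32.49|) = 69.02 m
  D: max(|-43.05|, |-58.45|) = 58.45 m
  E: max(|-9.76|, |-14.40|) = 14.40 m
  → nearest: E (14.40 m)
R at (-24.54, 29.80):
  A: max(|53.25|, |-29.98|) = 53.25 m
  B: max(|-15.00|, |-1.32|) = 15.00 m
  C: max(|-12.71|, |-20.05|) = 20.05 m
  D: max(|13.26|, |-46.01|) = 46.01 m
  E: max(|46.55|, |-1.96|) = 46.55 m
  → nearest: B (15.00 m)
S at (-27.57, -1.93):
  A: max(|56.28|, |1.75|) = 56.28 m
  B: max(|-11.97|, |30.41|) = 30.41 m
  C: max(|-9.68|, |11.68|) = 11.68 m
  D: max(|16.29|, |-14.28|) = 16.29 m
  E: max(|49.58|, |29.77|) = 49.58 m
  → nearest: C (11.68 m)
T at (-22.78, 34.82):
  A: max(|51.49|, |-35.00|) = 51.49 m
  B: max(|-16.76|, |-6.34|) = 16.76 m
  C: max(|-14.47|, |-25.07|) = 25.07 m
  D: max(|11.50|, |-51.03|) = 51.03 m
  E: max(|44.79|, |-6.98|) = 44.79 m
  → nearest: B (16.76 m)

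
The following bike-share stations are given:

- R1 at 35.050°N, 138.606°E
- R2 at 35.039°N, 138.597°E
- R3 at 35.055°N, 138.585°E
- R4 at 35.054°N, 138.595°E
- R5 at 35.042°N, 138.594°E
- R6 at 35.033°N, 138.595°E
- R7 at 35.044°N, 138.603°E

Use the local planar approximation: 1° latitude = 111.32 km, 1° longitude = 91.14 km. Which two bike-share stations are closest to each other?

Pairwise distances:
R1–R2: √((-0.011·111.32)² + (-0.009·91.14)²) = √(1.49945 + 0.67283) = 1.474 km
R1–R3: √((0.005·111.32)² + (-0.021·91.14)²) = √(0.30980 + 3.66317) = 1.993 km
R1–R4: √((0.004·111.32)² + (-0.011·91.14)²) = √(0.19827 + 1.00509) = 1.097 km
R1–R5: √((-0.008·111.32)² + (-0.012·91.14)²) = √(0.79310 + 1.19614) = 1.410 km
R1–R6: √((-0.017·111.32)² + (-0.011·91.14)²) = √(3.58133 + 1.00509) = 2.142 km
R1–R7: √((-0.006·111.32)² + (-0.003·91.14)²) = √(0.44612 + 0.07476) = 0.722 km
R2–R3: √((0.016·111.32)² + (-0.012·91.14)²) = √(3.17239 + 1.19614) = 2.090 km
R2–R4: √((0.015·111.32)² + (-0.002·91.14)²) = √(2.78823 + 0.03323) = 1.680 km
R2–R5: √((0.003·111.32)² + (-0.003·91.14)²) = √(0.11153 + 0.07476) = 0.432 km
R2–R6: √((-0.006·111.32)² + (-0.002·91.14)²) = √(0.44612 + 0.03323) = 0.692 km
R2–R7: √((0.005·111.32)² + (0.006·91.14)²) = √(0.30980 + 0.29903) = 0.780 km
R3–R4: √((-0.001·111.32)² + (0.010·91.14)²) = √(0.01239 + 0.83065) = 0.918 km
R3–R5: √((-0.013·111.32)² + (0.009·91.14)²) = √(2.09427 + 0.67283) = 1.663 km
R3–R6: √((-0.022·111.32)² + (0.010·91.14)²) = √(5.99780 + 0.83065) = 2.613 km
R3–R7: √((-0.011·111.32)² + (0.018·91.14)²) = √(1.49945 + 2.69131) = 2.047 km
R4–R5: √((-0.012·111.32)² + (-0.001·91.14)²) = √(1.78447 + 0.00831) = 1.339 km
R4–R6: √((-0.021·111.32)² + (0.000·91.14)²) = √(5.46493 + 0.00000) = 2.338 km
R4–R7: √((-0.010·111.32)² + (0.008·91.14)²) = √(1.23921 + 0.53162) = 1.331 km
R5–R6: √((-0.009·111.32)² + (0.001·91.14)²) = √(1.00376 + 0.00831) = 1.006 km
R5–R7: √((0.002·111.32)² + (0.009·91.14)²) = √(0.04957 + 0.67283) = 0.850 km
R6–R7: √((0.011·111.32)² + (0.008·91.14)²) = √(1.49945 + 0.53162) = 1.425 km
Closest pair: R2–R5 at 0.432 km.

R2 and R5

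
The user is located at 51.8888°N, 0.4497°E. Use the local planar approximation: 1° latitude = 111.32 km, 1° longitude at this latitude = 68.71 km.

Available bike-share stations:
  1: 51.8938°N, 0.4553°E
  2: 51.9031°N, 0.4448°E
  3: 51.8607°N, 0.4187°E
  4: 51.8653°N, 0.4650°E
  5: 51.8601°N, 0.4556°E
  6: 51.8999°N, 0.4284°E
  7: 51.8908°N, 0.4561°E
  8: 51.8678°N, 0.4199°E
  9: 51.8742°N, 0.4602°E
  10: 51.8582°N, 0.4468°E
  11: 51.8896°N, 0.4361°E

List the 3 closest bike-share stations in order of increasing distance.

7, 1, 11

Distances from 51.8888°N, 0.4497°E:
1: √((0.0050·111.32)² + (0.0056·68.71)²) = √(0.309804 + 0.148053) = 0.6767 km
2: √((0.0143·111.32)² + (-0.0049·68.71)²) = √(2.534069 + 0.113353) = 1.6271 km
3: √((-0.0281·111.32)² + (-0.0310·68.71)²) = √(9.784960 + 4.536943) = 3.7844 km
4: √((-0.0235·111.32)² + (0.0153·68.71)²) = √(6.843561 + 1.105154) = 2.8193 km
5: √((-0.0287·111.32)² + (0.0059·68.71)²) = √(10.207284 + 0.164340) = 3.2205 km
6: √((0.0111·111.32)² + (-0.0213·68.71)²) = √(1.526836 + 2.141900) = 1.9154 km
7: √((0.0020·111.32)² + (0.0064·68.71)²) = √(0.049569 + 0.193375) = 0.4929 km
8: √((-0.0210·111.32)² + (-0.0298·68.71)²) = √(5.464935 + 4.192494) = 3.1076 km
9: √((-0.0146·111.32)² + (0.0105·68.71)²) = √(2.641509 + 0.520497) = 1.7782 km
10: √((-0.0306·111.32)² + (-0.0029·68.71)²) = √(11.603506 + 0.039704) = 3.4122 km
11: √((0.0008·111.32)² + (-0.0136·68.71)²) = √(0.007931 + 0.873208) = 0.9387 km
Sorted: 7 (0.4929 km) < 1 (0.6767 km) < 11 (0.9387 km) < 2 (1.6271 km) < 9 (1.7782 km) < …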